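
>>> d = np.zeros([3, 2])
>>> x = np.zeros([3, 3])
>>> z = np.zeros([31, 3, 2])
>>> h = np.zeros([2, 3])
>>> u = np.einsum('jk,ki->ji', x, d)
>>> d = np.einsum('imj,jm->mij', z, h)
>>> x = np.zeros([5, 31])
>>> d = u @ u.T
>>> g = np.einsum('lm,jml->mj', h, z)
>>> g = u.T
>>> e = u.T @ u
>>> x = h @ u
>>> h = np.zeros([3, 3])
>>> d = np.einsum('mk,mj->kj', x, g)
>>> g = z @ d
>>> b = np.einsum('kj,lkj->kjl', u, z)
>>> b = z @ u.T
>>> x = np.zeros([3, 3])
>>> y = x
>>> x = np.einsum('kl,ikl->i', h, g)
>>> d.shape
(2, 3)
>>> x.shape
(31,)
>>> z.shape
(31, 3, 2)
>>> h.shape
(3, 3)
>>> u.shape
(3, 2)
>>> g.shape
(31, 3, 3)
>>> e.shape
(2, 2)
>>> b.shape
(31, 3, 3)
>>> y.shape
(3, 3)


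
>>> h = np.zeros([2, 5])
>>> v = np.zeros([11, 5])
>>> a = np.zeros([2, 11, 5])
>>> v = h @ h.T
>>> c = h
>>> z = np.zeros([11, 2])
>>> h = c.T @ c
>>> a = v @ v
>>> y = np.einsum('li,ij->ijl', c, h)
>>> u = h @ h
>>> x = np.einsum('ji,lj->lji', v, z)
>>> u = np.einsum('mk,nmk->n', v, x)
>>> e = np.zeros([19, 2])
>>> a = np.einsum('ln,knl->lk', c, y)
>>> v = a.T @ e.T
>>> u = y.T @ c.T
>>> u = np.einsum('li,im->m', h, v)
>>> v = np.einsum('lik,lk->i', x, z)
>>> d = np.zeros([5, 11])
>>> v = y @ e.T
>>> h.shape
(5, 5)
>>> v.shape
(5, 5, 19)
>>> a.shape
(2, 5)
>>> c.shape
(2, 5)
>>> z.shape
(11, 2)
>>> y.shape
(5, 5, 2)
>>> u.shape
(19,)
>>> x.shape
(11, 2, 2)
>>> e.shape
(19, 2)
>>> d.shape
(5, 11)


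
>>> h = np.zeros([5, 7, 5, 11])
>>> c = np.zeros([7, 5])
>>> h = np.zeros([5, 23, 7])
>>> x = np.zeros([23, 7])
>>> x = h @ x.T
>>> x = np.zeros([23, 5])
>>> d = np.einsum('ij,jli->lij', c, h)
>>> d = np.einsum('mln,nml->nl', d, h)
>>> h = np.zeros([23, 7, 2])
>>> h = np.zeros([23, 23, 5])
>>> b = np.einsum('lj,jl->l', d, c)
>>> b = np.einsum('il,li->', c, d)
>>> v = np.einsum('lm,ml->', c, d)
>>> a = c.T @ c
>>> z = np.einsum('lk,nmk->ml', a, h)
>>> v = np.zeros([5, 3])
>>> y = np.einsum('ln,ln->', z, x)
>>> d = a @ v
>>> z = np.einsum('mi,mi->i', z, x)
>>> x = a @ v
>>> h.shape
(23, 23, 5)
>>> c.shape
(7, 5)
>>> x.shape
(5, 3)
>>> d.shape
(5, 3)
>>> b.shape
()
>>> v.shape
(5, 3)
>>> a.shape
(5, 5)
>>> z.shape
(5,)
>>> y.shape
()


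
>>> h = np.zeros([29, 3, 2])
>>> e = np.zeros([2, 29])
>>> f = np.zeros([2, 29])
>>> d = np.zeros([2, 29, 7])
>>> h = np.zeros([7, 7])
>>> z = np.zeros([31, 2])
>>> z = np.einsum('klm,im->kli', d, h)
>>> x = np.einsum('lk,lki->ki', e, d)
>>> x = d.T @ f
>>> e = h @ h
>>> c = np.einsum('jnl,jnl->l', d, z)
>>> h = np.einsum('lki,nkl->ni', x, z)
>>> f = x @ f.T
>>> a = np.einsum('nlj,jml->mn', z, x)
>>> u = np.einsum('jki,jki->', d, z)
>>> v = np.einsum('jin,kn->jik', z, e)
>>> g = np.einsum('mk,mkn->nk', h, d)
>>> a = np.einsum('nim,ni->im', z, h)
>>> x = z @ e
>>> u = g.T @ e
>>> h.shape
(2, 29)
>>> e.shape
(7, 7)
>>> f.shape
(7, 29, 2)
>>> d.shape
(2, 29, 7)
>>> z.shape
(2, 29, 7)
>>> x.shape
(2, 29, 7)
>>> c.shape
(7,)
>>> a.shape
(29, 7)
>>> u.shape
(29, 7)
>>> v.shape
(2, 29, 7)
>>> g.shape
(7, 29)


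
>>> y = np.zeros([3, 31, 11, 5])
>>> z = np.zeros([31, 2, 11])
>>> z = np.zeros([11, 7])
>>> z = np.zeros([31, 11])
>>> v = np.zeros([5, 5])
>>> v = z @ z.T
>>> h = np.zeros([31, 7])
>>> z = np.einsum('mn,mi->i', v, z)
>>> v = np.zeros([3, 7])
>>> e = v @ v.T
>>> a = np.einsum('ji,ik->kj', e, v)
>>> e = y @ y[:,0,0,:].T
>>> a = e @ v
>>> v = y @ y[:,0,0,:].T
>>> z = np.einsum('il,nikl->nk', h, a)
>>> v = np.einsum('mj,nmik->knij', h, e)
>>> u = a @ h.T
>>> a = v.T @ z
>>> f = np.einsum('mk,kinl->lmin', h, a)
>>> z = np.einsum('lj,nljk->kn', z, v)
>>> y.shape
(3, 31, 11, 5)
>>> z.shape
(7, 3)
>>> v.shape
(3, 3, 11, 7)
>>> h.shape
(31, 7)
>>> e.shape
(3, 31, 11, 3)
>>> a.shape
(7, 11, 3, 11)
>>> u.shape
(3, 31, 11, 31)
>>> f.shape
(11, 31, 11, 3)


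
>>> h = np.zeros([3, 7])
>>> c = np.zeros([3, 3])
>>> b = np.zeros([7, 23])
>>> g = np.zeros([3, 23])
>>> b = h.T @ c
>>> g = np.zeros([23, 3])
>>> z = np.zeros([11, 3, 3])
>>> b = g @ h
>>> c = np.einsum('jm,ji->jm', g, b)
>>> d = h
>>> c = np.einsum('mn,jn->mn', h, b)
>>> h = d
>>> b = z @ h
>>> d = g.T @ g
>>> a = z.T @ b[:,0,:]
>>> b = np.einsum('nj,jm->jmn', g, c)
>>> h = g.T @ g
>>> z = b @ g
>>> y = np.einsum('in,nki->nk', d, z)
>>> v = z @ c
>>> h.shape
(3, 3)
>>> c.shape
(3, 7)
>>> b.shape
(3, 7, 23)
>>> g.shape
(23, 3)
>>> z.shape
(3, 7, 3)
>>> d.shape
(3, 3)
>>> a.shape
(3, 3, 7)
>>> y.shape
(3, 7)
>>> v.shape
(3, 7, 7)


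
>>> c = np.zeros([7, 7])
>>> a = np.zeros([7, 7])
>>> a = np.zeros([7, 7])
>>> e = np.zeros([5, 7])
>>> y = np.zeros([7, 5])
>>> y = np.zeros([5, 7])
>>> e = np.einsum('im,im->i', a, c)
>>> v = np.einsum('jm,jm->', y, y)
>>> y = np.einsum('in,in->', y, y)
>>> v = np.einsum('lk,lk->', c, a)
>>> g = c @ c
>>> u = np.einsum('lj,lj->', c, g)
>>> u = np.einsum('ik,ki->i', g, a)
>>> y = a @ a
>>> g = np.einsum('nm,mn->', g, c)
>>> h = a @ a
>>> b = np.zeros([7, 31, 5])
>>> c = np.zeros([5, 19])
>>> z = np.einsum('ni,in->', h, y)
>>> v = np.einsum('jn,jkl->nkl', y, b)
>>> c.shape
(5, 19)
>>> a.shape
(7, 7)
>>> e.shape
(7,)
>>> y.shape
(7, 7)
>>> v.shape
(7, 31, 5)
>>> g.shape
()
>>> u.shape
(7,)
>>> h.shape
(7, 7)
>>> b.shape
(7, 31, 5)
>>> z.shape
()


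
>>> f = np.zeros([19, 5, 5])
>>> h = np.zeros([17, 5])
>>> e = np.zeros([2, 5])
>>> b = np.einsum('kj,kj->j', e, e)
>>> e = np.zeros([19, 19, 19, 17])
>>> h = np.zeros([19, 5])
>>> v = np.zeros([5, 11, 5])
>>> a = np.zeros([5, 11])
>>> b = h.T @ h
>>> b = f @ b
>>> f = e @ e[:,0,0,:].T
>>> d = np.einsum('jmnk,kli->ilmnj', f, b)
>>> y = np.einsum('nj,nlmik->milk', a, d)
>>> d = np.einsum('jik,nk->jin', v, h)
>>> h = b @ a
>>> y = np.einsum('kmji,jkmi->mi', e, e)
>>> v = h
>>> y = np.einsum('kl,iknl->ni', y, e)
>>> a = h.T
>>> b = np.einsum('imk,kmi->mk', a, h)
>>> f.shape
(19, 19, 19, 19)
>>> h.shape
(19, 5, 11)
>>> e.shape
(19, 19, 19, 17)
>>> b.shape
(5, 19)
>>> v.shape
(19, 5, 11)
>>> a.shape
(11, 5, 19)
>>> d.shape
(5, 11, 19)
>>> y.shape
(19, 19)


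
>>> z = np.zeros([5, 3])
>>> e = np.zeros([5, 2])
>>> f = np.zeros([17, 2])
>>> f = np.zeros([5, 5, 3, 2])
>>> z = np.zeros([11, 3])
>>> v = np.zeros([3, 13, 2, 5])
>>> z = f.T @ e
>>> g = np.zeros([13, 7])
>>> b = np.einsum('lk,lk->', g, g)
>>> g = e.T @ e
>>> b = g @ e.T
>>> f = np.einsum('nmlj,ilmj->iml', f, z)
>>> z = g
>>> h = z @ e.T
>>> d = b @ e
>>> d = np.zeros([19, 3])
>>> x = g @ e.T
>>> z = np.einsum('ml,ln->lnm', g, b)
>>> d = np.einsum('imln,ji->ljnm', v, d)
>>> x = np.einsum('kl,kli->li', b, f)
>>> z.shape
(2, 5, 2)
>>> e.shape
(5, 2)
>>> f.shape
(2, 5, 3)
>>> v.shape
(3, 13, 2, 5)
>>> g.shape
(2, 2)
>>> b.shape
(2, 5)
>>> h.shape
(2, 5)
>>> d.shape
(2, 19, 5, 13)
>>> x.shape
(5, 3)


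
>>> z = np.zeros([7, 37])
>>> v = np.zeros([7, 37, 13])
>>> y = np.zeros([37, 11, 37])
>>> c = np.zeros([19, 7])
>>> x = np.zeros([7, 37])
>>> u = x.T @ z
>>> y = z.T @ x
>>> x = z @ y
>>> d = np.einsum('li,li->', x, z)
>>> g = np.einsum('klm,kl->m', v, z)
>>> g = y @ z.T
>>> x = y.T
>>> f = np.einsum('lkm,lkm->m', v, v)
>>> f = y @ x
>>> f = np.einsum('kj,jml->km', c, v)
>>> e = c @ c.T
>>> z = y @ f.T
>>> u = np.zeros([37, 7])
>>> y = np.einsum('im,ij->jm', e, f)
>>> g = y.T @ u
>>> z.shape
(37, 19)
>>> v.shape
(7, 37, 13)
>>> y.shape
(37, 19)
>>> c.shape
(19, 7)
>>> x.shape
(37, 37)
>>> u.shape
(37, 7)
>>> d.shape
()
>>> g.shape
(19, 7)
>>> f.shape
(19, 37)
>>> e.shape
(19, 19)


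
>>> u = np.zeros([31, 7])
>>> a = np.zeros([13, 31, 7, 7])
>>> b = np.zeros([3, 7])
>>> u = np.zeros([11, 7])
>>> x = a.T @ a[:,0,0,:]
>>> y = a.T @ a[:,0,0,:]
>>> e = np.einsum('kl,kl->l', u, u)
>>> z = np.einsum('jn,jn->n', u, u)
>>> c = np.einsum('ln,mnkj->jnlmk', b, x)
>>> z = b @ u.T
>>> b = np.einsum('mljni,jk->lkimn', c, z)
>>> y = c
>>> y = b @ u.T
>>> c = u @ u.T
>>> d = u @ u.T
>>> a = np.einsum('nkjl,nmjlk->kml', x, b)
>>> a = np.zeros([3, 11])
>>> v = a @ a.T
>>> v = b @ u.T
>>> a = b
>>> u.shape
(11, 7)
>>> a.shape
(7, 11, 31, 7, 7)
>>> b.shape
(7, 11, 31, 7, 7)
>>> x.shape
(7, 7, 31, 7)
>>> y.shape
(7, 11, 31, 7, 11)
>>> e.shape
(7,)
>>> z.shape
(3, 11)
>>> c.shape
(11, 11)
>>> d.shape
(11, 11)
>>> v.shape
(7, 11, 31, 7, 11)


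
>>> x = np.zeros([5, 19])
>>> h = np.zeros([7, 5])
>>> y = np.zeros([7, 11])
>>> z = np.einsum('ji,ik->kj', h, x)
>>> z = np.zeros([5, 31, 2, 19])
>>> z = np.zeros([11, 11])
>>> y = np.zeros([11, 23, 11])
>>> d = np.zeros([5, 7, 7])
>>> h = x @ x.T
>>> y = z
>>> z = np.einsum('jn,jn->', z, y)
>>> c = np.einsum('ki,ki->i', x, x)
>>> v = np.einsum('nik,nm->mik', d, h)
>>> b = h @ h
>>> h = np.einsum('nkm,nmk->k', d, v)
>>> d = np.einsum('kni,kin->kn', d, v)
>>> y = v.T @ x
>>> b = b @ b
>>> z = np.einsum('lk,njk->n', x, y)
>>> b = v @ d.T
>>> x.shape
(5, 19)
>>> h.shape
(7,)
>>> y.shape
(7, 7, 19)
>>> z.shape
(7,)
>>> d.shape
(5, 7)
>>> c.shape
(19,)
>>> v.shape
(5, 7, 7)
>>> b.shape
(5, 7, 5)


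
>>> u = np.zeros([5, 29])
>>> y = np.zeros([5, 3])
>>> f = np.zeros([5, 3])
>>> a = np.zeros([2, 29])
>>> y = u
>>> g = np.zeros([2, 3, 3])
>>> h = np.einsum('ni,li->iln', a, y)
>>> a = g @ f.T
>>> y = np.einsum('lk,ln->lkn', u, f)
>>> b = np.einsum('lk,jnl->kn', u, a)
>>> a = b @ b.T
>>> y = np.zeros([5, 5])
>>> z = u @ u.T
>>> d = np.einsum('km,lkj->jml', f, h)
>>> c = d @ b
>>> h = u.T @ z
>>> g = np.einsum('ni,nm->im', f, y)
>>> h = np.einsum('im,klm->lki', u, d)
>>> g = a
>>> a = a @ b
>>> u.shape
(5, 29)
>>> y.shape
(5, 5)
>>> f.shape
(5, 3)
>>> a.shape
(29, 3)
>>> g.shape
(29, 29)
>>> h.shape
(3, 2, 5)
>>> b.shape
(29, 3)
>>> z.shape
(5, 5)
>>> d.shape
(2, 3, 29)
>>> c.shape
(2, 3, 3)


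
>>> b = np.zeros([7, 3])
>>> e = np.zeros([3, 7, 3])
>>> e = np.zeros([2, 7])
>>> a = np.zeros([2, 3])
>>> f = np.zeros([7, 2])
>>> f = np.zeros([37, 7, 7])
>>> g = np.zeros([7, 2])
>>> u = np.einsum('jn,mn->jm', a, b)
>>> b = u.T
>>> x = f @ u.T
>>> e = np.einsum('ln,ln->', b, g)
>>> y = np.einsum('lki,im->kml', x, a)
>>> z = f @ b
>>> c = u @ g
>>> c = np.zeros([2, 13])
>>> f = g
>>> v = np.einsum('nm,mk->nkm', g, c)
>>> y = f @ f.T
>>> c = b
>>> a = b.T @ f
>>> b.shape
(7, 2)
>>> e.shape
()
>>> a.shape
(2, 2)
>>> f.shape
(7, 2)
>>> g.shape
(7, 2)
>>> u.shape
(2, 7)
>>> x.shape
(37, 7, 2)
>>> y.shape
(7, 7)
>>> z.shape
(37, 7, 2)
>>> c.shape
(7, 2)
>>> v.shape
(7, 13, 2)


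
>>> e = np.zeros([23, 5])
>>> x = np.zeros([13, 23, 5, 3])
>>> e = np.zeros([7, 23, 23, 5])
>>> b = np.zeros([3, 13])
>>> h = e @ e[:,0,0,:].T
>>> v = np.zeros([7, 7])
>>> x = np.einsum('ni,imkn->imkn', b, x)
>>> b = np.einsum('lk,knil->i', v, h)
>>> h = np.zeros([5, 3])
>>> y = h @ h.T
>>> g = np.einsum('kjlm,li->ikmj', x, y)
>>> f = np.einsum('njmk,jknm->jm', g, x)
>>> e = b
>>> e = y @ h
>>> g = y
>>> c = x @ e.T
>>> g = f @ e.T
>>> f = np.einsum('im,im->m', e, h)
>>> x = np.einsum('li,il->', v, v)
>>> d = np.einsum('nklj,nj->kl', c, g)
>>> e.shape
(5, 3)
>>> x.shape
()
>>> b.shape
(23,)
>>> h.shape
(5, 3)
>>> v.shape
(7, 7)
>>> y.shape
(5, 5)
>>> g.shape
(13, 5)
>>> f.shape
(3,)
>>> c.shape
(13, 23, 5, 5)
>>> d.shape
(23, 5)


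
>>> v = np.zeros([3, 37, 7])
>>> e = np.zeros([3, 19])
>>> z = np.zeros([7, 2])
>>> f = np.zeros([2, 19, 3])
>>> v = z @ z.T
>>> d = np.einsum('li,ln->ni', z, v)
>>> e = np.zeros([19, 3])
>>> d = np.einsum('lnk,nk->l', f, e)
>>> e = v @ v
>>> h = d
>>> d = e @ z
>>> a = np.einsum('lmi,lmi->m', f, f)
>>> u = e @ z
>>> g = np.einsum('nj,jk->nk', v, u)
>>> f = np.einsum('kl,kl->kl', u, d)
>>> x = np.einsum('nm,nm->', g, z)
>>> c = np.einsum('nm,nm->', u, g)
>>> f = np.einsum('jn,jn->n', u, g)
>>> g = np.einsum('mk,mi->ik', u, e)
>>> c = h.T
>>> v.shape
(7, 7)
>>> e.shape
(7, 7)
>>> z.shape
(7, 2)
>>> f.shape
(2,)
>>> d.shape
(7, 2)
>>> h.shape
(2,)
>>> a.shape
(19,)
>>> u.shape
(7, 2)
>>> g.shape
(7, 2)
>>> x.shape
()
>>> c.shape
(2,)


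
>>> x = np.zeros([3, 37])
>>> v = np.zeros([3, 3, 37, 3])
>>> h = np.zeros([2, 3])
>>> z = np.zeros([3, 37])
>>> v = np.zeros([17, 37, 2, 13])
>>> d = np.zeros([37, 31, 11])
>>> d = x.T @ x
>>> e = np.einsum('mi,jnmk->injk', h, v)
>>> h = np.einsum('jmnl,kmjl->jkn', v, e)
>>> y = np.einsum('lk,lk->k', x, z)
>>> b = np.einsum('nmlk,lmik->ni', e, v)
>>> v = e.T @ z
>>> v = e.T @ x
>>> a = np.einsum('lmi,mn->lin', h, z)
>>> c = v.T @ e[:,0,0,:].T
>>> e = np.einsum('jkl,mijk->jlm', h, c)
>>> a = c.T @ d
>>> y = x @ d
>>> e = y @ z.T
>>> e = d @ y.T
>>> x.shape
(3, 37)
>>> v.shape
(13, 17, 37, 37)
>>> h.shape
(17, 3, 2)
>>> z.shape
(3, 37)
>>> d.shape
(37, 37)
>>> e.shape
(37, 3)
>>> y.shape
(3, 37)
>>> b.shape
(3, 2)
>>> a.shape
(3, 17, 37, 37)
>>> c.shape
(37, 37, 17, 3)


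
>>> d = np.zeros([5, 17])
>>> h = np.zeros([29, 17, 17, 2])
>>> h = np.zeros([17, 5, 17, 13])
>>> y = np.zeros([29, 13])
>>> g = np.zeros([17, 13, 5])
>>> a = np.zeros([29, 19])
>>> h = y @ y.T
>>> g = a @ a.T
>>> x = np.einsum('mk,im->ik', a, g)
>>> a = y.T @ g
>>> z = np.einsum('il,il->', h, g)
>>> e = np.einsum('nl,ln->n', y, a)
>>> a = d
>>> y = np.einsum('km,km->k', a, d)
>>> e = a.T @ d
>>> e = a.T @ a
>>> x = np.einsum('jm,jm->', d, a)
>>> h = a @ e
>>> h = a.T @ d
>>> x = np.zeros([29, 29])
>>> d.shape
(5, 17)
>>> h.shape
(17, 17)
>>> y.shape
(5,)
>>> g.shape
(29, 29)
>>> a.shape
(5, 17)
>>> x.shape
(29, 29)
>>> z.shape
()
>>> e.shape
(17, 17)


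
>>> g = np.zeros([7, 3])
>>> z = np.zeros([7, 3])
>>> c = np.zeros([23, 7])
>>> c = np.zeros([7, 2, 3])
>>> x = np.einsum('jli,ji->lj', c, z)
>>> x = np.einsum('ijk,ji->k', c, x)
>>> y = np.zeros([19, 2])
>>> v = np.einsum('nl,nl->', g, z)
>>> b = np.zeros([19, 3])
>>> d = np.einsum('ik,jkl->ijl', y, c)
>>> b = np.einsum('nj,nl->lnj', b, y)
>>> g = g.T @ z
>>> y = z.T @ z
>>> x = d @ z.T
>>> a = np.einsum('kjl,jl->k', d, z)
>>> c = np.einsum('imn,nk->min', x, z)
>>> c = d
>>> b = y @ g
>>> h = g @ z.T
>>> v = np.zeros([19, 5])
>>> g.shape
(3, 3)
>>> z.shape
(7, 3)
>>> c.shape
(19, 7, 3)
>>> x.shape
(19, 7, 7)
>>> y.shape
(3, 3)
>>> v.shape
(19, 5)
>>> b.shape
(3, 3)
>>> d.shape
(19, 7, 3)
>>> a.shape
(19,)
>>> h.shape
(3, 7)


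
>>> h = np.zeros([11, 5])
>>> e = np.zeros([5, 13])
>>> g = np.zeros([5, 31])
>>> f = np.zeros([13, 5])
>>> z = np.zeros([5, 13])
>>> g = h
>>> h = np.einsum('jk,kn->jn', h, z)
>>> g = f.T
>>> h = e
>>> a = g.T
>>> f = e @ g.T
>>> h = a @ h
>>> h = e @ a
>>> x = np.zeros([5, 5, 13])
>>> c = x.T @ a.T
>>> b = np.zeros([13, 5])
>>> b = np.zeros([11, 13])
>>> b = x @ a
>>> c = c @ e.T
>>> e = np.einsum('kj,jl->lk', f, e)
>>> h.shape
(5, 5)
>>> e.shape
(13, 5)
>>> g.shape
(5, 13)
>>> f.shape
(5, 5)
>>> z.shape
(5, 13)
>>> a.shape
(13, 5)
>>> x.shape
(5, 5, 13)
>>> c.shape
(13, 5, 5)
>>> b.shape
(5, 5, 5)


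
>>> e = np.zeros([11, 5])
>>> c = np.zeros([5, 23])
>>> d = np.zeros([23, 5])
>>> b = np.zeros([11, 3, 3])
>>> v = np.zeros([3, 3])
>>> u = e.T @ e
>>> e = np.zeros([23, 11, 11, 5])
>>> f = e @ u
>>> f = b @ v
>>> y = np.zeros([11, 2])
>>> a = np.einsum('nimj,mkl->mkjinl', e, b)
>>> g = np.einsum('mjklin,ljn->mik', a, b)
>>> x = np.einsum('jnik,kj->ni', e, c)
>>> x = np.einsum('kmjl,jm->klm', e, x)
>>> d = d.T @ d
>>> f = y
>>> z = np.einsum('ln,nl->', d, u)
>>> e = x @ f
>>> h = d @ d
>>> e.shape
(23, 5, 2)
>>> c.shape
(5, 23)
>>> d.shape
(5, 5)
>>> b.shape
(11, 3, 3)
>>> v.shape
(3, 3)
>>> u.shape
(5, 5)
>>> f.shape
(11, 2)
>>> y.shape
(11, 2)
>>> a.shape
(11, 3, 5, 11, 23, 3)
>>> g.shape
(11, 23, 5)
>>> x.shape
(23, 5, 11)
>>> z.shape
()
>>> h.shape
(5, 5)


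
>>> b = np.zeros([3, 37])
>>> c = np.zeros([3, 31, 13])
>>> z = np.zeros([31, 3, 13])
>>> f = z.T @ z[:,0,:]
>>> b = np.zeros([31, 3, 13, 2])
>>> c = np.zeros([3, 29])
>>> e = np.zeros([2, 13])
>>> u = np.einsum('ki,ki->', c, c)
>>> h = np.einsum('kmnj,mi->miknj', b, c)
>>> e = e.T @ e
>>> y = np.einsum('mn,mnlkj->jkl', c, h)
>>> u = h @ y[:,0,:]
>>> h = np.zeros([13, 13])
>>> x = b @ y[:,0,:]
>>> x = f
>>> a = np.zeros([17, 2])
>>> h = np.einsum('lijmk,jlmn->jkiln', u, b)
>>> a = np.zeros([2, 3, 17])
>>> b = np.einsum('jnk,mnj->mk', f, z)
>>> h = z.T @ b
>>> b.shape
(31, 13)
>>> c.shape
(3, 29)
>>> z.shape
(31, 3, 13)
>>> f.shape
(13, 3, 13)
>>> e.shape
(13, 13)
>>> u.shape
(3, 29, 31, 13, 31)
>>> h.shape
(13, 3, 13)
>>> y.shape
(2, 13, 31)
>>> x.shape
(13, 3, 13)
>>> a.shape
(2, 3, 17)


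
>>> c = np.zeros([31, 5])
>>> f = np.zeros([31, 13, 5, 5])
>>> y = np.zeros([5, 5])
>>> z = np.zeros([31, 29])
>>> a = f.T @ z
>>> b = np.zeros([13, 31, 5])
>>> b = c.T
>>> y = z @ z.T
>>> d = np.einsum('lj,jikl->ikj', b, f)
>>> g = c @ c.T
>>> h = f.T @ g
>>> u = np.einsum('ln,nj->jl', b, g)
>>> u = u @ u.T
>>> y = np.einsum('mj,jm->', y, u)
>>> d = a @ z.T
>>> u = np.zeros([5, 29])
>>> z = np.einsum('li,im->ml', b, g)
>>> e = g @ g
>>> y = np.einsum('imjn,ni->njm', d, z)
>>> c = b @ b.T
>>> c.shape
(5, 5)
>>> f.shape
(31, 13, 5, 5)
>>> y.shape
(31, 13, 5)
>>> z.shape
(31, 5)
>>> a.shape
(5, 5, 13, 29)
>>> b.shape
(5, 31)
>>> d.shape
(5, 5, 13, 31)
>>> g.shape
(31, 31)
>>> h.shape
(5, 5, 13, 31)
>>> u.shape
(5, 29)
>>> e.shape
(31, 31)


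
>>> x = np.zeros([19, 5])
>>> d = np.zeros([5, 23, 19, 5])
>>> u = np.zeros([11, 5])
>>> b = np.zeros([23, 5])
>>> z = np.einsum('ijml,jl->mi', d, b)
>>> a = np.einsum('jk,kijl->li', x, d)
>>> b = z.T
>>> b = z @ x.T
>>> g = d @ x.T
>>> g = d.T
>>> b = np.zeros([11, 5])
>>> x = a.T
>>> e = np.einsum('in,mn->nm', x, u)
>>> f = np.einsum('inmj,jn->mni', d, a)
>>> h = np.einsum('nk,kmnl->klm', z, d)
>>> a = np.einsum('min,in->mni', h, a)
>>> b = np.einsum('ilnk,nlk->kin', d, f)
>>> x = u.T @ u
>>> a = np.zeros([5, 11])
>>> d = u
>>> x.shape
(5, 5)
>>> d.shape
(11, 5)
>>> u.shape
(11, 5)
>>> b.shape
(5, 5, 19)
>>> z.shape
(19, 5)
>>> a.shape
(5, 11)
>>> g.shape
(5, 19, 23, 5)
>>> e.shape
(5, 11)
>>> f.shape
(19, 23, 5)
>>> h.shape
(5, 5, 23)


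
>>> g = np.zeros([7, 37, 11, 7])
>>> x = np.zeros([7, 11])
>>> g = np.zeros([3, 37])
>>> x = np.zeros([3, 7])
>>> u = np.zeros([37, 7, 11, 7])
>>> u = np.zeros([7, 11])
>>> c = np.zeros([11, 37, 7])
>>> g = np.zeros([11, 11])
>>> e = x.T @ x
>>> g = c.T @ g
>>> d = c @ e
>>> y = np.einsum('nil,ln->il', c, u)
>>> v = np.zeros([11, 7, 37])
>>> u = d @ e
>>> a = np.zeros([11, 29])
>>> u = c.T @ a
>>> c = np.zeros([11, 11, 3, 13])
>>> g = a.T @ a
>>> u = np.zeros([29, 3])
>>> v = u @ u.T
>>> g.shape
(29, 29)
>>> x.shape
(3, 7)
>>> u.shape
(29, 3)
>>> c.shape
(11, 11, 3, 13)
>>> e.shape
(7, 7)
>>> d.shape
(11, 37, 7)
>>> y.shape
(37, 7)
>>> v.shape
(29, 29)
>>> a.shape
(11, 29)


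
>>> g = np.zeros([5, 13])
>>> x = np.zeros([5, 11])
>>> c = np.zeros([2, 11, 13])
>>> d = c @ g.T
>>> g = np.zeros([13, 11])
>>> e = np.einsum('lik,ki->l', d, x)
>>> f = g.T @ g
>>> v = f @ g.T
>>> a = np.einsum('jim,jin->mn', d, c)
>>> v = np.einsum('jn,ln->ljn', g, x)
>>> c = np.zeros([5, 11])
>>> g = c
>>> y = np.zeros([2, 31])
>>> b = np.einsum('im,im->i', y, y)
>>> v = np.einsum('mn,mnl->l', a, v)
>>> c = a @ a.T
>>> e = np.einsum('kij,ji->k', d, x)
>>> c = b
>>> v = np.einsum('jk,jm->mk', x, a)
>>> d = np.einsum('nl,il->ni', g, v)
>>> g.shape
(5, 11)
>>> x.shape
(5, 11)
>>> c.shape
(2,)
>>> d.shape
(5, 13)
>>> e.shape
(2,)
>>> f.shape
(11, 11)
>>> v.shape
(13, 11)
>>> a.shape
(5, 13)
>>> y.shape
(2, 31)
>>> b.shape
(2,)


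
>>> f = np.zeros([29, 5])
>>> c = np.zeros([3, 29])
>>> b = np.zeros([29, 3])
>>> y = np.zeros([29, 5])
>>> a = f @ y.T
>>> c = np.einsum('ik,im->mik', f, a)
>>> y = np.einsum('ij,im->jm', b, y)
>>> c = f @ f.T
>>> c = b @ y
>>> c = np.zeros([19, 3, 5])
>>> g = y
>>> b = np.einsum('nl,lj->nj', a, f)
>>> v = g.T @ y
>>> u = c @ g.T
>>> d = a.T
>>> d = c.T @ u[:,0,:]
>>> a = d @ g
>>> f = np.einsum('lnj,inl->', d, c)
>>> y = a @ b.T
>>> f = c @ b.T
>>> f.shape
(19, 3, 29)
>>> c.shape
(19, 3, 5)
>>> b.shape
(29, 5)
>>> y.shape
(5, 3, 29)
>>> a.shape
(5, 3, 5)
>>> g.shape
(3, 5)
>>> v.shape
(5, 5)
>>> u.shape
(19, 3, 3)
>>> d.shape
(5, 3, 3)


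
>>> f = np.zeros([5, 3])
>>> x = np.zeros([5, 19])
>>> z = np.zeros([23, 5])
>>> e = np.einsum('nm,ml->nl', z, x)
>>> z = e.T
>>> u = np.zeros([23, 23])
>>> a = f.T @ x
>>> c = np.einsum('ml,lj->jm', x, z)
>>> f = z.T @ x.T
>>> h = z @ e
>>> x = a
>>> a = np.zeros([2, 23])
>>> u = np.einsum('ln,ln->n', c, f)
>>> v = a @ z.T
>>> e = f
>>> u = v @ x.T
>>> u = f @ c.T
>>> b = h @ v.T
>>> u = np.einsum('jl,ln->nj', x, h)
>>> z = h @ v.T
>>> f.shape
(23, 5)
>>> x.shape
(3, 19)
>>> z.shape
(19, 2)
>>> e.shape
(23, 5)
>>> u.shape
(19, 3)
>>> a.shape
(2, 23)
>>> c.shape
(23, 5)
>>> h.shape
(19, 19)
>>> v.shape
(2, 19)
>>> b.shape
(19, 2)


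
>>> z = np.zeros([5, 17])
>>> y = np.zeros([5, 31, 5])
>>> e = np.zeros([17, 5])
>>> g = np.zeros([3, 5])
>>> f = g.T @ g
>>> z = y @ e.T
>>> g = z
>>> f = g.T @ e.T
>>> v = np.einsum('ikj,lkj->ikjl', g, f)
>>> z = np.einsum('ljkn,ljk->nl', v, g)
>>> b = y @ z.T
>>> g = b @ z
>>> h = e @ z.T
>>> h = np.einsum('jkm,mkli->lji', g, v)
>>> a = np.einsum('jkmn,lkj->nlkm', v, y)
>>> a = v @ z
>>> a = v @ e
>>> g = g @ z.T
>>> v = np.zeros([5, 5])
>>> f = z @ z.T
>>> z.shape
(17, 5)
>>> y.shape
(5, 31, 5)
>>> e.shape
(17, 5)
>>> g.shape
(5, 31, 17)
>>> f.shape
(17, 17)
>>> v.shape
(5, 5)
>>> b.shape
(5, 31, 17)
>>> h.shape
(17, 5, 17)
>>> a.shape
(5, 31, 17, 5)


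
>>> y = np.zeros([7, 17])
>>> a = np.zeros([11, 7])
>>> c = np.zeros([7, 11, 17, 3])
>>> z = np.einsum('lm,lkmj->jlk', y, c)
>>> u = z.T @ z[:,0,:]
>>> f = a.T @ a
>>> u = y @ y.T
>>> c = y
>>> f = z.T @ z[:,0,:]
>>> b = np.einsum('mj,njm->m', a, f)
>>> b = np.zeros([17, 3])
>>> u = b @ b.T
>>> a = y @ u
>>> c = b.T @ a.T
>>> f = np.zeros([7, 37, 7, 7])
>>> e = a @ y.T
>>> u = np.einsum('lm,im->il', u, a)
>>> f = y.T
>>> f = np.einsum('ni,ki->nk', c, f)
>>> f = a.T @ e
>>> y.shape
(7, 17)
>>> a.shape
(7, 17)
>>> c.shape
(3, 7)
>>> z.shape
(3, 7, 11)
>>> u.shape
(7, 17)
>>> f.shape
(17, 7)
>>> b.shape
(17, 3)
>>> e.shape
(7, 7)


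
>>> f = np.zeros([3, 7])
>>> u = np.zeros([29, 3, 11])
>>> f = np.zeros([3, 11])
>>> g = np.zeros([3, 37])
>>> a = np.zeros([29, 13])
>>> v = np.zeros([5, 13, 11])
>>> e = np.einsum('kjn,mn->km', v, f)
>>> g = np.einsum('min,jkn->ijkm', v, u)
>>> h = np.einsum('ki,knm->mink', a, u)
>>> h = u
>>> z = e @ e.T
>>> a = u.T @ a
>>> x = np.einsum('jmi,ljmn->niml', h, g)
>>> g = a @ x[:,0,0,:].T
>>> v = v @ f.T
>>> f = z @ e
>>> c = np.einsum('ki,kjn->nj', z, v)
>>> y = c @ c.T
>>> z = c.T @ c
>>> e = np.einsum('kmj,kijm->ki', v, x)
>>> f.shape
(5, 3)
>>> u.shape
(29, 3, 11)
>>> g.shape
(11, 3, 5)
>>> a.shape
(11, 3, 13)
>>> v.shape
(5, 13, 3)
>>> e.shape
(5, 11)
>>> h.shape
(29, 3, 11)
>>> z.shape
(13, 13)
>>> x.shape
(5, 11, 3, 13)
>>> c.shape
(3, 13)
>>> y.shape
(3, 3)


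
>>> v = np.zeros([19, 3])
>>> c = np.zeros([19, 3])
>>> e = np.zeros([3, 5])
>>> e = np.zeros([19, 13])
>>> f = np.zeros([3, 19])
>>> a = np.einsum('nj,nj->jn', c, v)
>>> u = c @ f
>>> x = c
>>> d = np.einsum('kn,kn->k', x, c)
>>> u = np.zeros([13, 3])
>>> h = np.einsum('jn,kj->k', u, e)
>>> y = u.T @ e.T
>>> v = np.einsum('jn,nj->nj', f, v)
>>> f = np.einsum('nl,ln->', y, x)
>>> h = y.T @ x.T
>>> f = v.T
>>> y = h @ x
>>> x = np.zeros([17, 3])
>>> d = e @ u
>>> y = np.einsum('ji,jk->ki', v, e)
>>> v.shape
(19, 3)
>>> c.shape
(19, 3)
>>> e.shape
(19, 13)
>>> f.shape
(3, 19)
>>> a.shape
(3, 19)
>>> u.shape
(13, 3)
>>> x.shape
(17, 3)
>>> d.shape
(19, 3)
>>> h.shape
(19, 19)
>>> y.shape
(13, 3)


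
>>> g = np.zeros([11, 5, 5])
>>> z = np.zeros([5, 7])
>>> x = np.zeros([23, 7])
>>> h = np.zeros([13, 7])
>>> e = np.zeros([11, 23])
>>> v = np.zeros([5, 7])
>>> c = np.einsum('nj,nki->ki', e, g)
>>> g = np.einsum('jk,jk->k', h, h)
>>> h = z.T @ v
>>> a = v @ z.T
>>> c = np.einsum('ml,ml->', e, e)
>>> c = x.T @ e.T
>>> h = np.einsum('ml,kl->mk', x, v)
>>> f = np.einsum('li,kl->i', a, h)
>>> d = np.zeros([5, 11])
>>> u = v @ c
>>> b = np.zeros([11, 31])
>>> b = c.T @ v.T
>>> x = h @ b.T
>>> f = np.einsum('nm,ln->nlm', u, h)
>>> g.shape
(7,)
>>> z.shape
(5, 7)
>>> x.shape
(23, 11)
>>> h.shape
(23, 5)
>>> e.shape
(11, 23)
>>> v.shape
(5, 7)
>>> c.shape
(7, 11)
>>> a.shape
(5, 5)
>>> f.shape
(5, 23, 11)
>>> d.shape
(5, 11)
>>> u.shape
(5, 11)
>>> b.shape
(11, 5)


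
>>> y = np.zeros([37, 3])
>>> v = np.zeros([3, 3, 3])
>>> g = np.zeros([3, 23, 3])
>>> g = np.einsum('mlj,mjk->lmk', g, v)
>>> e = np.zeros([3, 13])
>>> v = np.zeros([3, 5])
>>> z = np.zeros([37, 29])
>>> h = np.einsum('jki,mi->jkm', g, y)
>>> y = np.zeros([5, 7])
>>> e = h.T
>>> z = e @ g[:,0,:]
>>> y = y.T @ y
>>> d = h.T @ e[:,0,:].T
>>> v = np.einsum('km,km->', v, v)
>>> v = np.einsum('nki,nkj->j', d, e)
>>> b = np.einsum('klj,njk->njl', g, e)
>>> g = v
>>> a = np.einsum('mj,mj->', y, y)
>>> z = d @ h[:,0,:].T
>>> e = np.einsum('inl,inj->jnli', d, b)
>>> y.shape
(7, 7)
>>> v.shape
(23,)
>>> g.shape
(23,)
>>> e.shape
(3, 3, 37, 37)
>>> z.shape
(37, 3, 23)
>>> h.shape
(23, 3, 37)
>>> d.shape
(37, 3, 37)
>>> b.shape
(37, 3, 3)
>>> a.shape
()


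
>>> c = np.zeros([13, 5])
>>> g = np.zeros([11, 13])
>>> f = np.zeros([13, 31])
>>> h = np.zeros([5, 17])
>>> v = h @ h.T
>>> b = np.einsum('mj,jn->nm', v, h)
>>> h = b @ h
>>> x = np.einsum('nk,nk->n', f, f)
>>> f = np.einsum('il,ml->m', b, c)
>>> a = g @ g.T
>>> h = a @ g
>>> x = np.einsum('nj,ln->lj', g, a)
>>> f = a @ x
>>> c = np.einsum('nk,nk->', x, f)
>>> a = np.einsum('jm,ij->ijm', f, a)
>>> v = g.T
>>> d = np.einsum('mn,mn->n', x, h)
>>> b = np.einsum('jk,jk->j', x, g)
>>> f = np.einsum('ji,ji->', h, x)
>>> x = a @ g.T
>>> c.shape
()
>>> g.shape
(11, 13)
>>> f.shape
()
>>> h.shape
(11, 13)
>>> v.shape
(13, 11)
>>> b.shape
(11,)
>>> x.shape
(11, 11, 11)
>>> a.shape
(11, 11, 13)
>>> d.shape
(13,)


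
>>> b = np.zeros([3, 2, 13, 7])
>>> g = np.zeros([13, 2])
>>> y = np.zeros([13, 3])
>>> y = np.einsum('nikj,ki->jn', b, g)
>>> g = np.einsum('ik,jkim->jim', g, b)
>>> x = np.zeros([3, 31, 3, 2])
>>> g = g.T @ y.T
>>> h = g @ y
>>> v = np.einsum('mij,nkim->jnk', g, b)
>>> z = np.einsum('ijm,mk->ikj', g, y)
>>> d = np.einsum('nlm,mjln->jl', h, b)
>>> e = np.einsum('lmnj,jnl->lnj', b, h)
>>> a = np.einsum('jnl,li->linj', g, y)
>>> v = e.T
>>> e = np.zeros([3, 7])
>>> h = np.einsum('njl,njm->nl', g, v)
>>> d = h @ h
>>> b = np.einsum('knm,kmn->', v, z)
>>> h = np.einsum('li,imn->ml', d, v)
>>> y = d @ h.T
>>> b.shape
()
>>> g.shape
(7, 13, 7)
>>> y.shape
(7, 13)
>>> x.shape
(3, 31, 3, 2)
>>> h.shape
(13, 7)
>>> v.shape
(7, 13, 3)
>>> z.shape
(7, 3, 13)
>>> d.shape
(7, 7)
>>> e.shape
(3, 7)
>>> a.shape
(7, 3, 13, 7)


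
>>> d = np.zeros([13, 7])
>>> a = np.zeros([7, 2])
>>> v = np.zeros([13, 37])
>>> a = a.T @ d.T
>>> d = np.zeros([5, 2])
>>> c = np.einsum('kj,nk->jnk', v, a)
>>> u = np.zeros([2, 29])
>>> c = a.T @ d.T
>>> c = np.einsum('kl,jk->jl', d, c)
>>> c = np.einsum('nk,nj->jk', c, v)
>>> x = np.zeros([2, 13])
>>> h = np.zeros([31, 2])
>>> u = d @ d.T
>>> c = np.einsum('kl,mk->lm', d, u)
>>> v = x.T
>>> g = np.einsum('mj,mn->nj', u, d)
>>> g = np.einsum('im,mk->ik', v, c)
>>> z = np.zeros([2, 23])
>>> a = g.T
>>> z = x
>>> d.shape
(5, 2)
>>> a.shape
(5, 13)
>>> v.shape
(13, 2)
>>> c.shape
(2, 5)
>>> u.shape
(5, 5)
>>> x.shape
(2, 13)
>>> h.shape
(31, 2)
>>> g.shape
(13, 5)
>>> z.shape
(2, 13)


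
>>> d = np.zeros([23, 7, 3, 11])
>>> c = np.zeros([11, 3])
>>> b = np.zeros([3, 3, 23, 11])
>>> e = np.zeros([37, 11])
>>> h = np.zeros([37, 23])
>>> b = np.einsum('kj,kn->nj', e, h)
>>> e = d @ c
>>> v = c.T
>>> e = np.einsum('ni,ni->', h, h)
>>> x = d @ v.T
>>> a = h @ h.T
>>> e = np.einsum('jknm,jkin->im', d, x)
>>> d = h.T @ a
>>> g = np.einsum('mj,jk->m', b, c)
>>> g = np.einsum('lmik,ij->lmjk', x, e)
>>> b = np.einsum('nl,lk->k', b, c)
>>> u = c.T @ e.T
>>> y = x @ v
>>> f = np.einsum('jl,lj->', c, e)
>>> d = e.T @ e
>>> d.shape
(11, 11)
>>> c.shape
(11, 3)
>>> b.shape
(3,)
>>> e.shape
(3, 11)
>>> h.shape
(37, 23)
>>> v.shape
(3, 11)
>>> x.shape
(23, 7, 3, 3)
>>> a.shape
(37, 37)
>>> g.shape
(23, 7, 11, 3)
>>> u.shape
(3, 3)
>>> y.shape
(23, 7, 3, 11)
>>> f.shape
()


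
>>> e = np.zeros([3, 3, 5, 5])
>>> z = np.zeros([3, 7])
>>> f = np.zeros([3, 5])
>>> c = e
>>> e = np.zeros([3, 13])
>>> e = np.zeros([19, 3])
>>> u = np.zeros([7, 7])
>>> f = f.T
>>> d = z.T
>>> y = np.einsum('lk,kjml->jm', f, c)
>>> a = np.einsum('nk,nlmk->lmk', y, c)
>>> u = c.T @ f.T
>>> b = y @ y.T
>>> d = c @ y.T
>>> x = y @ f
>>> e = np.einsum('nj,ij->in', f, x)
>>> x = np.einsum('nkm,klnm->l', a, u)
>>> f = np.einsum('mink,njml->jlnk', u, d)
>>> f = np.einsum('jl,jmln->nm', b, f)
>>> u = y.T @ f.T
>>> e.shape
(3, 5)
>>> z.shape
(3, 7)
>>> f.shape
(5, 3)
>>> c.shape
(3, 3, 5, 5)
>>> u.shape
(5, 5)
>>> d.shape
(3, 3, 5, 3)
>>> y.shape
(3, 5)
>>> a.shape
(3, 5, 5)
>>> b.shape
(3, 3)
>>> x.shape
(5,)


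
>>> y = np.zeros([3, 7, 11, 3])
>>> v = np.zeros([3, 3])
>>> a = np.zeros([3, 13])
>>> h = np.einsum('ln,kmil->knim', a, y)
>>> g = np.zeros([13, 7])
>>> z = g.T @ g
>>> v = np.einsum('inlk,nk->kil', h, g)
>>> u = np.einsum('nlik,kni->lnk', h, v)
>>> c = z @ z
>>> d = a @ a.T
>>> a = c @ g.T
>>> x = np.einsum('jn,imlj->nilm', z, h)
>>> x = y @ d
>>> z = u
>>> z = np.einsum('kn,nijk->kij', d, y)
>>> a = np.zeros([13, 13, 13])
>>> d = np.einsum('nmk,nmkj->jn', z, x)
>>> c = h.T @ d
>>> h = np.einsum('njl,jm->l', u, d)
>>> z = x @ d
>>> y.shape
(3, 7, 11, 3)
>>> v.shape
(7, 3, 11)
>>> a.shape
(13, 13, 13)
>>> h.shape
(7,)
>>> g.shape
(13, 7)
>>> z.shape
(3, 7, 11, 3)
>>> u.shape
(13, 3, 7)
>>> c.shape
(7, 11, 13, 3)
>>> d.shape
(3, 3)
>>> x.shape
(3, 7, 11, 3)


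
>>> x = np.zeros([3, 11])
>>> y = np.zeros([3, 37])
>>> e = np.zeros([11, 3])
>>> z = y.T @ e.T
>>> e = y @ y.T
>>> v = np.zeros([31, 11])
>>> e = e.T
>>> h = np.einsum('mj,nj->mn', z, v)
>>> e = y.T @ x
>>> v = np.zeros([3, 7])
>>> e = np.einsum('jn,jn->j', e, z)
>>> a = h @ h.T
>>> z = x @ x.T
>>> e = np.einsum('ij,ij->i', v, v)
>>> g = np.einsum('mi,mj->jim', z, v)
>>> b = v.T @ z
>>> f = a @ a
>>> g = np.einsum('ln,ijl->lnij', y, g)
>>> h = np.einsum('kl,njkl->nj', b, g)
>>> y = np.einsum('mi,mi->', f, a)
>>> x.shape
(3, 11)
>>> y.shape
()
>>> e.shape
(3,)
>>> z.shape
(3, 3)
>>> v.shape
(3, 7)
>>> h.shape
(3, 37)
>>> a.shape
(37, 37)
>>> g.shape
(3, 37, 7, 3)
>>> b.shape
(7, 3)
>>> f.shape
(37, 37)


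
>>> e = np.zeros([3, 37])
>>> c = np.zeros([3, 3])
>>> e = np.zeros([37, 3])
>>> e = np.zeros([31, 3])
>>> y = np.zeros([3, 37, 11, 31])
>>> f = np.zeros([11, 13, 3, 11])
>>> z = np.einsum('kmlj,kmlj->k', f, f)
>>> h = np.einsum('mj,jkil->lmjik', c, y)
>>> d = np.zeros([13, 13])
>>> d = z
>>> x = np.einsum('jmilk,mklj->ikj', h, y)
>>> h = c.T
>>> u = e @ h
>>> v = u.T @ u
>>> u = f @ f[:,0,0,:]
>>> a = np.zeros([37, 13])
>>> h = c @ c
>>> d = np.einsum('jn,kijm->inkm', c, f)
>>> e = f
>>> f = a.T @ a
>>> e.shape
(11, 13, 3, 11)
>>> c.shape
(3, 3)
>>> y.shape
(3, 37, 11, 31)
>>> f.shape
(13, 13)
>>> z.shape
(11,)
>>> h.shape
(3, 3)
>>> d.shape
(13, 3, 11, 11)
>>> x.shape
(3, 37, 31)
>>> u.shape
(11, 13, 3, 11)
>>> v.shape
(3, 3)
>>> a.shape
(37, 13)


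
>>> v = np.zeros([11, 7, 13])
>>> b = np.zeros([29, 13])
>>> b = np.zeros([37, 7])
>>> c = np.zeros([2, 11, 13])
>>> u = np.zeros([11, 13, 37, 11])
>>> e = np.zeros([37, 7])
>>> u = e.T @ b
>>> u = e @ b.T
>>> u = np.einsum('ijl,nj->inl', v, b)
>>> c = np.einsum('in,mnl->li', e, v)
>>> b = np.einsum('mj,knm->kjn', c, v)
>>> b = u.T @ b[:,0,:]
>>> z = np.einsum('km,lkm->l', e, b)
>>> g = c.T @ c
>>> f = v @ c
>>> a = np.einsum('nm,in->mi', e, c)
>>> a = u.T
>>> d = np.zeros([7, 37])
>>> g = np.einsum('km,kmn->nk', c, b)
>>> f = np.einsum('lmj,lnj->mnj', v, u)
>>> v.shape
(11, 7, 13)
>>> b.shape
(13, 37, 7)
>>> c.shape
(13, 37)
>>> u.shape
(11, 37, 13)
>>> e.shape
(37, 7)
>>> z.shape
(13,)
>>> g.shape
(7, 13)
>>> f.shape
(7, 37, 13)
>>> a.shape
(13, 37, 11)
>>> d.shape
(7, 37)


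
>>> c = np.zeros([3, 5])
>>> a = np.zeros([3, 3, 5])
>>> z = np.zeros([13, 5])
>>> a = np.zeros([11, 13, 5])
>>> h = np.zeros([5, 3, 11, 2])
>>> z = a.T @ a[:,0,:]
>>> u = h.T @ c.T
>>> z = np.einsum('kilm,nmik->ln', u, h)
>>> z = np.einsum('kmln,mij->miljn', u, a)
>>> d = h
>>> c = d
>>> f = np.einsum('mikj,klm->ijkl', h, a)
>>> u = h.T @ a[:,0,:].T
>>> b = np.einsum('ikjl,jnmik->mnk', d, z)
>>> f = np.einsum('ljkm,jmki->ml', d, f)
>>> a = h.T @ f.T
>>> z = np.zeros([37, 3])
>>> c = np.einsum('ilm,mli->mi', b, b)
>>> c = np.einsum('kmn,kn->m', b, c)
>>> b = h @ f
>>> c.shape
(13,)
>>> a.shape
(2, 11, 3, 2)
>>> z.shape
(37, 3)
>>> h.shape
(5, 3, 11, 2)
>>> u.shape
(2, 11, 3, 11)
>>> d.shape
(5, 3, 11, 2)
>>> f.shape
(2, 5)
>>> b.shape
(5, 3, 11, 5)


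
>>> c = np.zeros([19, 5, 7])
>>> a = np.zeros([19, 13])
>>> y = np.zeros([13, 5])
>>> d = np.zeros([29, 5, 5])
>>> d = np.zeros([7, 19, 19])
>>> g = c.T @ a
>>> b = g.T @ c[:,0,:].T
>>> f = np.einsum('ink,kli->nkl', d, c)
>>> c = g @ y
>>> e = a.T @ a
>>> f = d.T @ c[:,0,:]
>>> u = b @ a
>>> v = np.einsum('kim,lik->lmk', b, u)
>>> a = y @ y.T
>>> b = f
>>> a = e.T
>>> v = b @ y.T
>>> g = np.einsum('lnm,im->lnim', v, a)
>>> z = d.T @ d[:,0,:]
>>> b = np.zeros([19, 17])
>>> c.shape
(7, 5, 5)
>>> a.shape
(13, 13)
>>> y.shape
(13, 5)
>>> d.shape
(7, 19, 19)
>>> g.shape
(19, 19, 13, 13)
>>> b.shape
(19, 17)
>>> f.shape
(19, 19, 5)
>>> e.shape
(13, 13)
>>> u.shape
(13, 5, 13)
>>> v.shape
(19, 19, 13)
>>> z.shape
(19, 19, 19)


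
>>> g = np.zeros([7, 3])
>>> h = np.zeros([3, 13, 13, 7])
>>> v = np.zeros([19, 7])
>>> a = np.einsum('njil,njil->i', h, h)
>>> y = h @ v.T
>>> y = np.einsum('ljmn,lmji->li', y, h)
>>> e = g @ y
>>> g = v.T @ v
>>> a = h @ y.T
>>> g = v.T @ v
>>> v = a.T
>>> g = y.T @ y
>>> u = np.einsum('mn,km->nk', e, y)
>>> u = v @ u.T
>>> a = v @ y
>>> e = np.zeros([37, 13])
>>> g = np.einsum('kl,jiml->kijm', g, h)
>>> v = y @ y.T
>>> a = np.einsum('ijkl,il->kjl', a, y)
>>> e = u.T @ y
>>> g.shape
(7, 13, 3, 13)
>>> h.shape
(3, 13, 13, 7)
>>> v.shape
(3, 3)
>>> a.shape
(13, 13, 7)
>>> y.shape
(3, 7)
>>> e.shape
(7, 13, 13, 7)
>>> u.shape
(3, 13, 13, 7)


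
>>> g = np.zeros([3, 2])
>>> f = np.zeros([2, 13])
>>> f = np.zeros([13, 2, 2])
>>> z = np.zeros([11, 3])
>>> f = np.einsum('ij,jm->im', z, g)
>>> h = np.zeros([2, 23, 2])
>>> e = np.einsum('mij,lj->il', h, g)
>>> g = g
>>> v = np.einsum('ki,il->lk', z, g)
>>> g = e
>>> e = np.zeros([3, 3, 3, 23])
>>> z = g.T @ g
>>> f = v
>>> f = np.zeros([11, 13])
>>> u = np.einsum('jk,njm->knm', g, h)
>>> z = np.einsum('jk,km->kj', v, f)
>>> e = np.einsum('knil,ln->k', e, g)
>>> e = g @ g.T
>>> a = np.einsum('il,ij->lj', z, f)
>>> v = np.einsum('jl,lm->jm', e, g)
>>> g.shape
(23, 3)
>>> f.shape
(11, 13)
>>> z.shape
(11, 2)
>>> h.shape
(2, 23, 2)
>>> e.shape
(23, 23)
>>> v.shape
(23, 3)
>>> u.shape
(3, 2, 2)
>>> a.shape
(2, 13)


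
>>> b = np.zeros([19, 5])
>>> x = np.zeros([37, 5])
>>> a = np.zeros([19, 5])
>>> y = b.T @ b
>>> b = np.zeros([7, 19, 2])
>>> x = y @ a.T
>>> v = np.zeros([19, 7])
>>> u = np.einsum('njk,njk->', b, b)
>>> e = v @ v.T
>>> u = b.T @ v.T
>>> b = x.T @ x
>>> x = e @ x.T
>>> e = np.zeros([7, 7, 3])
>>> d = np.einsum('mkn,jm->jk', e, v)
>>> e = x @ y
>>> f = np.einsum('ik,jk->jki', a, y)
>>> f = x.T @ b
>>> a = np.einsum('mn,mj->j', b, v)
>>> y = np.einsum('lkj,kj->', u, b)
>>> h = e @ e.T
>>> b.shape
(19, 19)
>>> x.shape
(19, 5)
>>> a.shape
(7,)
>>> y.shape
()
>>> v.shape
(19, 7)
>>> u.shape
(2, 19, 19)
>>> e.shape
(19, 5)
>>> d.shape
(19, 7)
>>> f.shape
(5, 19)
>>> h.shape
(19, 19)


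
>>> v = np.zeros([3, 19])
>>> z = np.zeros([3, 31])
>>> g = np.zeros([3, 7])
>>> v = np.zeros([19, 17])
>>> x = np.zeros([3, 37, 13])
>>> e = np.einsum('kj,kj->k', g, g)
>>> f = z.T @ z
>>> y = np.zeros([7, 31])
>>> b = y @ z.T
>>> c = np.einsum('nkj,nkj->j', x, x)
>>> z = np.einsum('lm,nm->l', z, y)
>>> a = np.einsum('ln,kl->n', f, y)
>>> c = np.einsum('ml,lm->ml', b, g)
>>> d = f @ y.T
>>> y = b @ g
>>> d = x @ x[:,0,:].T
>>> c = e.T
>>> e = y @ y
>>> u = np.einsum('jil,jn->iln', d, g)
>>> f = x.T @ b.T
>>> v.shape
(19, 17)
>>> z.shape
(3,)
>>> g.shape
(3, 7)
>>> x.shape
(3, 37, 13)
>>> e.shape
(7, 7)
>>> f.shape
(13, 37, 7)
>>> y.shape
(7, 7)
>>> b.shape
(7, 3)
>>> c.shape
(3,)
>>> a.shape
(31,)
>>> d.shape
(3, 37, 3)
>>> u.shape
(37, 3, 7)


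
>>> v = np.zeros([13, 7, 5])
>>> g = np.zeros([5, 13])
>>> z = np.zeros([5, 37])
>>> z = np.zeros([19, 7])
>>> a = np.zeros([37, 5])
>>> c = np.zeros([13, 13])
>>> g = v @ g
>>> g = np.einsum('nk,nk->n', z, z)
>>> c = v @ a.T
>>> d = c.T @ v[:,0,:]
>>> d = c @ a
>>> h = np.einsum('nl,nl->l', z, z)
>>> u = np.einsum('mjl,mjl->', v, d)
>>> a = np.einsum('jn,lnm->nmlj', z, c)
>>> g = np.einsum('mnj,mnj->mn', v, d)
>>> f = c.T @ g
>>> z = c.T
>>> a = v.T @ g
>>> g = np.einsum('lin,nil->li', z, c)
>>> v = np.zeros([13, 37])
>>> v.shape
(13, 37)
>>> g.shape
(37, 7)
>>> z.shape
(37, 7, 13)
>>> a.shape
(5, 7, 7)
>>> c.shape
(13, 7, 37)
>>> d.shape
(13, 7, 5)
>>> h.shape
(7,)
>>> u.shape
()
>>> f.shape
(37, 7, 7)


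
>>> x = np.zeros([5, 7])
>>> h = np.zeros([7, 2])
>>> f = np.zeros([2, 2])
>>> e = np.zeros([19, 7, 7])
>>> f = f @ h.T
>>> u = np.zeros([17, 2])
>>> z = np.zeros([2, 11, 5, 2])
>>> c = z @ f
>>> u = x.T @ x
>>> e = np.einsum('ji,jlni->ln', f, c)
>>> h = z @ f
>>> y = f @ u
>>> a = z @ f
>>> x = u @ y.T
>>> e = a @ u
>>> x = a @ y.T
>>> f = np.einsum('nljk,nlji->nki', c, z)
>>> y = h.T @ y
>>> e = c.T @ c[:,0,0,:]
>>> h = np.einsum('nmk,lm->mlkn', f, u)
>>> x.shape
(2, 11, 5, 2)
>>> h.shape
(7, 7, 2, 2)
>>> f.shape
(2, 7, 2)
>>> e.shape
(7, 5, 11, 7)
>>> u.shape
(7, 7)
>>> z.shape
(2, 11, 5, 2)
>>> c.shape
(2, 11, 5, 7)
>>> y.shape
(7, 5, 11, 7)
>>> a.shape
(2, 11, 5, 7)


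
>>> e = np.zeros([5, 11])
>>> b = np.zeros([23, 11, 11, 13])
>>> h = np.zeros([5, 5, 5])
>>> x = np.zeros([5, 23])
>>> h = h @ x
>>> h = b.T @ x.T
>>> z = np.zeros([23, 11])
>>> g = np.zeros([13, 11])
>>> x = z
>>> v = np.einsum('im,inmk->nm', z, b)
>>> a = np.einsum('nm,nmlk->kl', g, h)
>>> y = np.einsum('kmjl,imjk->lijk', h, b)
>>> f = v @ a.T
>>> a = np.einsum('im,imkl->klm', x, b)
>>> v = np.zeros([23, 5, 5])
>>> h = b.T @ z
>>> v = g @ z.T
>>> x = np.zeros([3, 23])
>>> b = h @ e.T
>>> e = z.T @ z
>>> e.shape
(11, 11)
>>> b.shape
(13, 11, 11, 5)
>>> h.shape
(13, 11, 11, 11)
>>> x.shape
(3, 23)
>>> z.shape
(23, 11)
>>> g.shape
(13, 11)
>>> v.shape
(13, 23)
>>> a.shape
(11, 13, 11)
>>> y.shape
(5, 23, 11, 13)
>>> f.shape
(11, 5)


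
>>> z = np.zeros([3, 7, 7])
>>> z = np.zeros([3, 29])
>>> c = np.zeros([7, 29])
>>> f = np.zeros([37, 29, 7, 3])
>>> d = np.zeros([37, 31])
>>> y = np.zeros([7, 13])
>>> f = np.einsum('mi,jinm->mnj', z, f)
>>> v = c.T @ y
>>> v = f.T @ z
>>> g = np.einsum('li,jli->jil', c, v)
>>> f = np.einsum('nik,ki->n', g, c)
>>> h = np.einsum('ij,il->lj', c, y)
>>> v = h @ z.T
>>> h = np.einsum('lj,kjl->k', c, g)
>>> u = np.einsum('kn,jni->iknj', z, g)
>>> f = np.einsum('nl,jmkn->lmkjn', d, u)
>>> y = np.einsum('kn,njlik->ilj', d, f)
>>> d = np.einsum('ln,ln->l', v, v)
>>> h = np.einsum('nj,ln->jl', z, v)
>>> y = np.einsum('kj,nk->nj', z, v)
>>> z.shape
(3, 29)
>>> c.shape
(7, 29)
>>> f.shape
(31, 3, 29, 7, 37)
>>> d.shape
(13,)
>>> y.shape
(13, 29)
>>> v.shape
(13, 3)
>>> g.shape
(37, 29, 7)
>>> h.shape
(29, 13)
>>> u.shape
(7, 3, 29, 37)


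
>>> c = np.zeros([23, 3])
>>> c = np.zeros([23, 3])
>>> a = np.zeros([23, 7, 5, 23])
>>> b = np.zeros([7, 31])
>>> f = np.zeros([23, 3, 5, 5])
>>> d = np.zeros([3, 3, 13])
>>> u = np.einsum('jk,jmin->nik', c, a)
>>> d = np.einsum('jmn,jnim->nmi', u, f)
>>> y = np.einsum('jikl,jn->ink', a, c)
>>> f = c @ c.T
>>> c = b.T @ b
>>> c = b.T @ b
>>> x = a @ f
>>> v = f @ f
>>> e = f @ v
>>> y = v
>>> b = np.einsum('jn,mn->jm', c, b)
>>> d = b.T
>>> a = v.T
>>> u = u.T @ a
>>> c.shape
(31, 31)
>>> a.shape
(23, 23)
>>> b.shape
(31, 7)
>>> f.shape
(23, 23)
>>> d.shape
(7, 31)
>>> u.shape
(3, 5, 23)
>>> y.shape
(23, 23)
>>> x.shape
(23, 7, 5, 23)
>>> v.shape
(23, 23)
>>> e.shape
(23, 23)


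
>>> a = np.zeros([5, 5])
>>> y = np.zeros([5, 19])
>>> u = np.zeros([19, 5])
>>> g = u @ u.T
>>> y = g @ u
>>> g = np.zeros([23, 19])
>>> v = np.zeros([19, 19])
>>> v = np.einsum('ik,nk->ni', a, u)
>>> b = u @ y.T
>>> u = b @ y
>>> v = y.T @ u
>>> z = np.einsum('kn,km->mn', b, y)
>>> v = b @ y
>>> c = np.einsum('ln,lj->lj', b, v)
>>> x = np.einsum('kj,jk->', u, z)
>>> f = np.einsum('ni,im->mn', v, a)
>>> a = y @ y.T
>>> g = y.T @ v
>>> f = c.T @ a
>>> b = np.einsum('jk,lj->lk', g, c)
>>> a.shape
(19, 19)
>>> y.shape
(19, 5)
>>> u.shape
(19, 5)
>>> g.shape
(5, 5)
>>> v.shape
(19, 5)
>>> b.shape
(19, 5)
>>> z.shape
(5, 19)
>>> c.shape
(19, 5)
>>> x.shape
()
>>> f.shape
(5, 19)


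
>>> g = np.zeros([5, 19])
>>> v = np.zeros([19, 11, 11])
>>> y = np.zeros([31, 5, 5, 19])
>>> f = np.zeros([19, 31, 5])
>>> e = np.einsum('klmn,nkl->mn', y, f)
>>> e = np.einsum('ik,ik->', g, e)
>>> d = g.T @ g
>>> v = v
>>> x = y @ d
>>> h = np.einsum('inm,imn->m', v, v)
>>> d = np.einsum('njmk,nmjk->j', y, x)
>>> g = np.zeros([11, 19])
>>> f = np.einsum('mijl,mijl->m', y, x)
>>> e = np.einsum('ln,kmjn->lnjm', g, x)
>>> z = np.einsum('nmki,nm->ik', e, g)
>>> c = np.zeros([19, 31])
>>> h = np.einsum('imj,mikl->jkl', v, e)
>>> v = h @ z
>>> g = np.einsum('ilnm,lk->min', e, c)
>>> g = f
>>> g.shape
(31,)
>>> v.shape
(11, 5, 5)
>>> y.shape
(31, 5, 5, 19)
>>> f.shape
(31,)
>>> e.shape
(11, 19, 5, 5)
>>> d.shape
(5,)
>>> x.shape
(31, 5, 5, 19)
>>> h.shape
(11, 5, 5)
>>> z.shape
(5, 5)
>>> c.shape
(19, 31)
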